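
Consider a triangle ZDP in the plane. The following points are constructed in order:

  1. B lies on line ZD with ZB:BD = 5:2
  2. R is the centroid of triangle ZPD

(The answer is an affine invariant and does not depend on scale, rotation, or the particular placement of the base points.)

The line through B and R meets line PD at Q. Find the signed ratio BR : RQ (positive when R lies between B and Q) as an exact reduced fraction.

BR:RQ = -1/7

Choose coordinates Z = (0, 0), D = (1, 0), P = (0, 1).
1. B lies on line ZD with ZB:BD = 5:2 ⇒ B = (5/7, 0)
2. R is the centroid of triangle ZPD ⇒ R = (1/3, 1/3)
line BR meets PD at Q = (3, -2)
R = B + t·(Q−B) with t = -1/6, so BR:RQ = -1/6:7/6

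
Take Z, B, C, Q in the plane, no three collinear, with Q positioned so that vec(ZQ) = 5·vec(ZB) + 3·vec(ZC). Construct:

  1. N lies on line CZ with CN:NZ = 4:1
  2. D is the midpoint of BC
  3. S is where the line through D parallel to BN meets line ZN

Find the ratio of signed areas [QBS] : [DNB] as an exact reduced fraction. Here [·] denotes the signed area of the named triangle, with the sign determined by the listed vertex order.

Choose coordinates Z = (0, 0), B = (1, 0), C = (0, 1), Q = (5, 3).
1. N lies on line CZ with CN:NZ = 4:1 ⇒ N = (0, 1/5)
2. D is the midpoint of BC ⇒ D = (1/2, 1/2)
3. S is where the line through D parallel to BN meets line ZN ⇒ S = (0, 3/5)
2·[QBS] = -27/5, 2·[DNB] = 2/5
[QBS]:[DNB] = -27/5:2/5 = -27/2

[QBS]:[DNB] = -27/2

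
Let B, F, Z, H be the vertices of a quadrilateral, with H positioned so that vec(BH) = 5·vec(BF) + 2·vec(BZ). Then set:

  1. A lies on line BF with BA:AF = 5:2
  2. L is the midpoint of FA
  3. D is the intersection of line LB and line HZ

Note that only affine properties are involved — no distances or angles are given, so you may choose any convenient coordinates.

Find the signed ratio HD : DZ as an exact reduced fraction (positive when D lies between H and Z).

HD:DZ = -2

Choose coordinates B = (0, 0), F = (1, 0), Z = (0, 1), H = (5, 2).
1. A lies on line BF with BA:AF = 5:2 ⇒ A = (5/7, 0)
2. L is the midpoint of FA ⇒ L = (6/7, 0)
3. D is the intersection of line LB and line HZ ⇒ D = (-5, 0)
D = H + t·(Z−H) with t = 2, so HD:DZ = t:(1−t) = 2:-1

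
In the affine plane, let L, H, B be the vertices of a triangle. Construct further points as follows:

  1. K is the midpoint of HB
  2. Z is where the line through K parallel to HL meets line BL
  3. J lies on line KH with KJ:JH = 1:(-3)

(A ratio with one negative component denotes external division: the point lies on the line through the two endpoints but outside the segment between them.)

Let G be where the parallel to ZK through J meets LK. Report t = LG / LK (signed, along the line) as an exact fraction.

t = 3/2

Assign L = (0, 0), H = (1, 0), B = (0, 1) — the answer is frame-independent, so this choice is without loss of generality.
1. K is the midpoint of HB ⇒ K = (1/2, 1/2)
2. Z is where the line through K parallel to HL meets line BL ⇒ Z = (0, 1/2)
3. J lies on line KH with KJ:JH = 1:(-3) ⇒ J = (1/4, 3/4)
through J parallel to ZK: direction (1/2, 0); meets LK at G = (3/4, 3/4)
G = L + t·(K−L) with t = 3/2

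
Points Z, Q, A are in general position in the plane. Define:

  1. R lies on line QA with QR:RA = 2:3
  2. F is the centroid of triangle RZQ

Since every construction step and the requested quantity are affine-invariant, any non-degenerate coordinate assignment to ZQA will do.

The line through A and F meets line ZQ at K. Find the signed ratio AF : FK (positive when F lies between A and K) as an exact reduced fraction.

AF:FK = 13/2

Work in coordinates with Z = (0, 0), Q = (1, 0), A = (0, 1).
1. R lies on line QA with QR:RA = 2:3 ⇒ R = (3/5, 2/5)
2. F is the centroid of triangle RZQ ⇒ F = (8/15, 2/15)
line AF meets ZQ at K = (8/13, 0)
F = A + t·(K−A) with t = 13/15, so AF:FK = 13/15:2/15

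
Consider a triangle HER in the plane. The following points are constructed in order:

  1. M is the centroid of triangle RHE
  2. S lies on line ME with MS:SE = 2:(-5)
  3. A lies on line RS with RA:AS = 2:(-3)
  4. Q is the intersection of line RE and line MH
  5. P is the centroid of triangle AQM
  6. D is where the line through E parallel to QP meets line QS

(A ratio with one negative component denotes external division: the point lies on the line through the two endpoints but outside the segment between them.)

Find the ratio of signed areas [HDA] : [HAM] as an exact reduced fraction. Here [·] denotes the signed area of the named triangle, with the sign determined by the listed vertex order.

[HDA]:[HAM] = -171/65

Work in coordinates with H = (0, 0), E = (1, 0), R = (0, 1).
1. M is the centroid of triangle RHE ⇒ M = (1/3, 1/3)
2. S lies on line ME with MS:SE = 2:(-5) ⇒ S = (-1/9, 5/9)
3. A lies on line RS with RA:AS = 2:(-3) ⇒ A = (2/9, 17/9)
4. Q is the intersection of line RE and line MH ⇒ Q = (1/2, 1/2)
5. P is the centroid of triangle AQM ⇒ P = (19/54, 49/54)
6. D is where the line through E parallel to QP meets line QS ⇒ D = (97/117, 55/117)
2·[HDA] = 19/13, 2·[HAM] = -5/9
[HDA]:[HAM] = 19/13:-5/9 = -171/65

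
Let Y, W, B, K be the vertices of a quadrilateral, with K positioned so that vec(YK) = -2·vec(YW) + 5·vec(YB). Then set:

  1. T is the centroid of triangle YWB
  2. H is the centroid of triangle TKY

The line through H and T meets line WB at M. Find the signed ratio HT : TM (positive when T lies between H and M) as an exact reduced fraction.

Assign Y = (0, 0), W = (1, 0), B = (0, 1), K = (-2, 5) — the answer is frame-independent, so this choice is without loss of generality.
1. T is the centroid of triangle YWB ⇒ T = (1/3, 1/3)
2. H is the centroid of triangle TKY ⇒ H = (-5/9, 16/9)
line HT meets WB at M = (-1/5, 6/5)
T = H + t·(M−H) with t = 5/2, so HT:TM = 5/2:-3/2

HT:TM = -5/3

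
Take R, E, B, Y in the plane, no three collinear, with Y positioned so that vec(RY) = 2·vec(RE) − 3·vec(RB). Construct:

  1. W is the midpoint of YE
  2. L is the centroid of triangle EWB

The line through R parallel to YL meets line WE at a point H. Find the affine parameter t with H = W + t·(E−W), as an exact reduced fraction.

t = -15/2

Assign R = (0, 0), E = (1, 0), B = (0, 1), Y = (2, -3) — the answer is frame-independent, so this choice is without loss of generality.
1. W is the midpoint of YE ⇒ W = (3/2, -3/2)
2. L is the centroid of triangle EWB ⇒ L = (5/6, -1/6)
through R parallel to YL: direction (-7/6, 17/6); meets WE at H = (21/4, -51/4)
H = W + t·(E−W) with t = -15/2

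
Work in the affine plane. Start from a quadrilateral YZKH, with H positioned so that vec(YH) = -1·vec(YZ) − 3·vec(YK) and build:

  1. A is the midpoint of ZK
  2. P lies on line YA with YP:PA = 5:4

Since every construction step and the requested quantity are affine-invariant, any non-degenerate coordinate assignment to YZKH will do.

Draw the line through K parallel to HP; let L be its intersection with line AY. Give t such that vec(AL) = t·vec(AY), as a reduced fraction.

t = 41/18

Assign Y = (0, 0), Z = (1, 0), K = (0, 1), H = (-1, -3) — the answer is frame-independent, so this choice is without loss of generality.
1. A is the midpoint of ZK ⇒ A = (1/2, 1/2)
2. P lies on line YA with YP:PA = 5:4 ⇒ P = (5/18, 5/18)
through K parallel to HP: direction (23/18, 59/18); meets AY at L = (-23/36, -23/36)
L = A + t·(Y−A) with t = 41/18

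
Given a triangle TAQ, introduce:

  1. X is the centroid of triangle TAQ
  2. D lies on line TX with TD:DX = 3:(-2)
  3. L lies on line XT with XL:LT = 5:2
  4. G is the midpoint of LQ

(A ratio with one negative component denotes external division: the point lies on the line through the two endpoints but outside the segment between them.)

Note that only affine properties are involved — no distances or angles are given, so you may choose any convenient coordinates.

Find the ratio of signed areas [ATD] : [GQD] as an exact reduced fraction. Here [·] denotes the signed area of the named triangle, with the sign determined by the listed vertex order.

Choose coordinates T = (0, 0), A = (1, 0), Q = (0, 1).
1. X is the centroid of triangle TAQ ⇒ X = (1/3, 1/3)
2. D lies on line TX with TD:DX = 3:(-2) ⇒ D = (1, 1)
3. L lies on line XT with XL:LT = 5:2 ⇒ L = (2/21, 2/21)
4. G is the midpoint of LQ ⇒ G = (1/21, 23/42)
2·[ATD] = -1, 2·[GQD] = -19/42
[ATD]:[GQD] = -1:-19/42 = 42/19

[ATD]:[GQD] = 42/19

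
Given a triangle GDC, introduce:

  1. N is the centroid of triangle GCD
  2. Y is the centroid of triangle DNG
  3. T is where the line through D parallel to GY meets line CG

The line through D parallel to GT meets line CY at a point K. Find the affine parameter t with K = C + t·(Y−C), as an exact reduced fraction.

t = 9/4

Work in coordinates with G = (0, 0), D = (1, 0), C = (0, 1).
1. N is the centroid of triangle GCD ⇒ N = (1/3, 1/3)
2. Y is the centroid of triangle DNG ⇒ Y = (4/9, 1/9)
3. T is where the line through D parallel to GY meets line CG ⇒ T = (0, -1/4)
through D parallel to GT: direction (0, -1/4); meets CY at K = (1, -1)
K = C + t·(Y−C) with t = 9/4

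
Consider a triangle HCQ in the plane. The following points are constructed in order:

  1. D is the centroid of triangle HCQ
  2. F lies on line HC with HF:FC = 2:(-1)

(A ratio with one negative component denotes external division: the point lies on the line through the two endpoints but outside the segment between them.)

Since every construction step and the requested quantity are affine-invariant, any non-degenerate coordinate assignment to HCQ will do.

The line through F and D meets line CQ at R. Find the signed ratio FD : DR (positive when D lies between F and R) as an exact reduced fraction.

Work in coordinates with H = (0, 0), C = (1, 0), Q = (0, 1).
1. D is the centroid of triangle HCQ ⇒ D = (1/3, 1/3)
2. F lies on line HC with HF:FC = 2:(-1) ⇒ F = (2, 0)
line FD meets CQ at R = (3/4, 1/4)
D = F + t·(R−F) with t = 4/3, so FD:DR = 4/3:-1/3

FD:DR = -4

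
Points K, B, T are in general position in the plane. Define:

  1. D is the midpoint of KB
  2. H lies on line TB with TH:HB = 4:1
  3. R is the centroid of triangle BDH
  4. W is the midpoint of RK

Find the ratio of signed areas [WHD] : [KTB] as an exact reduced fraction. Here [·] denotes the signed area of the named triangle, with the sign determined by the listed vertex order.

[WHD]:[KTB] = 1/30

Set K = (0, 0), B = (1, 0), T = (0, 1); any affine frame gives the same invariant.
1. D is the midpoint of KB ⇒ D = (1/2, 0)
2. H lies on line TB with TH:HB = 4:1 ⇒ H = (4/5, 1/5)
3. R is the centroid of triangle BDH ⇒ R = (23/30, 1/15)
4. W is the midpoint of RK ⇒ W = (23/60, 1/30)
2·[WHD] = -1/30, 2·[KTB] = -1
[WHD]:[KTB] = -1/30:-1 = 1/30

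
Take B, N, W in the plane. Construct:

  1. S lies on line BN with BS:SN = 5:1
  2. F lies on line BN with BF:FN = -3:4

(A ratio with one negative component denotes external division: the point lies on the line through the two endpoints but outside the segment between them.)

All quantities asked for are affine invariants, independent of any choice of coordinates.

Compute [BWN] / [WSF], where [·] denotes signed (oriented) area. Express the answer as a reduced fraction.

[BWN]:[WSF] = 6/23

Choose coordinates B = (0, 0), N = (1, 0), W = (0, 1).
1. S lies on line BN with BS:SN = 5:1 ⇒ S = (5/6, 0)
2. F lies on line BN with BF:FN = -3:4 ⇒ F = (-3, 0)
2·[BWN] = -1, 2·[WSF] = -23/6
[BWN]:[WSF] = -1:-23/6 = 6/23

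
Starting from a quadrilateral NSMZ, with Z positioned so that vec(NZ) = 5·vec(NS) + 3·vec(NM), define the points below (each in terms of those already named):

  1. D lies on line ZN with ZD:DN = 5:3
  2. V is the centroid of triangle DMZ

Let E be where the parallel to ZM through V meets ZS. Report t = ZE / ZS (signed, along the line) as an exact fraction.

t = 25/168

Set N = (0, 0), S = (1, 0), M = (0, 1), Z = (5, 3); any affine frame gives the same invariant.
1. D lies on line ZN with ZD:DN = 5:3 ⇒ D = (15/8, 9/8)
2. V is the centroid of triangle DMZ ⇒ V = (55/24, 41/24)
through V parallel to ZM: direction (-5, -2); meets ZS at E = (185/42, 143/56)
E = Z + t·(S−Z) with t = 25/168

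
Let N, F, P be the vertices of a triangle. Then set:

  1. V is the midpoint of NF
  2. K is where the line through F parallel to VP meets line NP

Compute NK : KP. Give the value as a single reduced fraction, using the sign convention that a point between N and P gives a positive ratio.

Set N = (0, 0), F = (1, 0), P = (0, 1); any affine frame gives the same invariant.
1. V is the midpoint of NF ⇒ V = (1/2, 0)
2. K is where the line through F parallel to VP meets line NP ⇒ K = (0, 2)
K = N + t·(P−N) with t = 2, so NK:KP = t:(1−t) = 2:-1

NK:KP = -2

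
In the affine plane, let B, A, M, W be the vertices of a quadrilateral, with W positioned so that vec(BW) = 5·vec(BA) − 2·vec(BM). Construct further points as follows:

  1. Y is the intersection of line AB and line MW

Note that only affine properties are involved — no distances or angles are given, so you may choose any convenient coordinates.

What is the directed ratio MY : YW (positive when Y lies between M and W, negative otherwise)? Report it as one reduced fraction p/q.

MY:YW = 1/2

Work in coordinates with B = (0, 0), A = (1, 0), M = (0, 1), W = (5, -2).
1. Y is the intersection of line AB and line MW ⇒ Y = (5/3, 0)
Y = M + t·(W−M) with t = 1/3, so MY:YW = t:(1−t) = 1/3:2/3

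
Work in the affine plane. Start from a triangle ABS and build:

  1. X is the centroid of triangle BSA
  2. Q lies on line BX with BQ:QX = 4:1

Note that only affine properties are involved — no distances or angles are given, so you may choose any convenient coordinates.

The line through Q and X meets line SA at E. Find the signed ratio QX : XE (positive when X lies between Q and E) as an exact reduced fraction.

QX:XE = 2/5

Work in coordinates with A = (0, 0), B = (1, 0), S = (0, 1).
1. X is the centroid of triangle BSA ⇒ X = (1/3, 1/3)
2. Q lies on line BX with BQ:QX = 4:1 ⇒ Q = (7/15, 4/15)
line QX meets SA at E = (0, 1/2)
X = Q + t·(E−Q) with t = 2/7, so QX:XE = 2/7:5/7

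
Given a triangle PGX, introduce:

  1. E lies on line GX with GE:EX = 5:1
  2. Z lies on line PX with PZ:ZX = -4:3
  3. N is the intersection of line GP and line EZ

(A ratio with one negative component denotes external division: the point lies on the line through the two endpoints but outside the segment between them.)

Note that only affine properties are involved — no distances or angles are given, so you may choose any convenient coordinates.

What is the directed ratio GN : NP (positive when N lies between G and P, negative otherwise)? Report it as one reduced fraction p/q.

GN:NP = 15/4

Work in coordinates with P = (0, 0), G = (1, 0), X = (0, 1).
1. E lies on line GX with GE:EX = 5:1 ⇒ E = (1/6, 5/6)
2. Z lies on line PX with PZ:ZX = -4:3 ⇒ Z = (0, 4)
3. N is the intersection of line GP and line EZ ⇒ N = (4/19, 0)
N = G + t·(P−G) with t = 15/19, so GN:NP = t:(1−t) = 15/19:4/19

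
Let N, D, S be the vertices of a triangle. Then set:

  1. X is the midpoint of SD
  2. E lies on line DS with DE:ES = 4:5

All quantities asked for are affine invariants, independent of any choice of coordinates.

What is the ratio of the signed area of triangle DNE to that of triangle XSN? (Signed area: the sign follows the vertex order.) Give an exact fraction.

Choose coordinates N = (0, 0), D = (1, 0), S = (0, 1).
1. X is the midpoint of SD ⇒ X = (1/2, 1/2)
2. E lies on line DS with DE:ES = 4:5 ⇒ E = (5/9, 4/9)
2·[DNE] = -4/9, 2·[XSN] = 1/2
[DNE]:[XSN] = -4/9:1/2 = -8/9

[DNE]:[XSN] = -8/9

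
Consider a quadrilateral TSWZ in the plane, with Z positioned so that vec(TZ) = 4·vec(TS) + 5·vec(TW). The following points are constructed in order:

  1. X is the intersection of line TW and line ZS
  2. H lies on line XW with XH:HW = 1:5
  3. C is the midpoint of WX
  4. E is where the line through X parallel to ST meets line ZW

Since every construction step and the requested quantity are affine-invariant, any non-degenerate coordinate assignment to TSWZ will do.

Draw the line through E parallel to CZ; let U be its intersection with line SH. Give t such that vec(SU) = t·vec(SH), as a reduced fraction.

Set T = (0, 0), S = (1, 0), W = (0, 1), Z = (4, 5); any affine frame gives the same invariant.
1. X is the intersection of line TW and line ZS ⇒ X = (0, -5/3)
2. H lies on line XW with XH:HW = 1:5 ⇒ H = (0, -11/9)
3. C is the midpoint of WX ⇒ C = (0, -1/3)
4. E is where the line through X parallel to ST meets line ZW ⇒ E = (-8/3, -5/3)
through E parallel to CZ: direction (4, 16/3); meets SH at U = (-28, -319/9)
U = S + t·(H−S) with t = 29

t = 29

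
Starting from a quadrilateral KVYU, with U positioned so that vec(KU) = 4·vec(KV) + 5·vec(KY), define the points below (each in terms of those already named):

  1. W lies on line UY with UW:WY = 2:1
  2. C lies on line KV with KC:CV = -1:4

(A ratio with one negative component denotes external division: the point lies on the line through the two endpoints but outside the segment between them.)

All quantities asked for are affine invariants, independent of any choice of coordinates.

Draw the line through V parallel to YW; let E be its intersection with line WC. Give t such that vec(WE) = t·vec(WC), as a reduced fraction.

t = 3

Assign K = (0, 0), V = (1, 0), Y = (0, 1), U = (4, 5) — the answer is frame-independent, so this choice is without loss of generality.
1. W lies on line UY with UW:WY = 2:1 ⇒ W = (4/3, 7/3)
2. C lies on line KV with KC:CV = -1:4 ⇒ C = (-1/3, 0)
through V parallel to YW: direction (4/3, 4/3); meets WC at E = (-11/3, -14/3)
E = W + t·(C−W) with t = 3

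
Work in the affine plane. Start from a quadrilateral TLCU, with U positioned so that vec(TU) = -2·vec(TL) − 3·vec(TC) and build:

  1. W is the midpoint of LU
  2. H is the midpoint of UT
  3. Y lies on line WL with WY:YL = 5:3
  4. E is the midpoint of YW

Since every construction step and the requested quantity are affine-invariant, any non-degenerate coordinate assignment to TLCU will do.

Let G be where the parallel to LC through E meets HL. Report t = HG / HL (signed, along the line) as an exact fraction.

t = 23/56

Choose coordinates T = (0, 0), L = (1, 0), C = (0, 1), U = (-2, -3).
1. W is the midpoint of LU ⇒ W = (-1/2, -3/2)
2. H is the midpoint of UT ⇒ H = (-1, -3/2)
3. Y lies on line WL with WY:YL = 5:3 ⇒ Y = (7/16, -9/16)
4. E is the midpoint of YW ⇒ E = (-1/32, -33/32)
through E parallel to LC: direction (-1, 1); meets HL at G = (-5/28, -99/112)
G = H + t·(L−H) with t = 23/56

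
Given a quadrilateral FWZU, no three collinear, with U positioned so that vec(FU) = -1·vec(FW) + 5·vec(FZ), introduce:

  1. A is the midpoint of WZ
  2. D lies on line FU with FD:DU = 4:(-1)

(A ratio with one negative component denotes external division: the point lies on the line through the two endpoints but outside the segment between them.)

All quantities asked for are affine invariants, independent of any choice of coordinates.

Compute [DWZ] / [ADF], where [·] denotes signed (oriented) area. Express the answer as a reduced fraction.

Assign F = (0, 0), W = (1, 0), Z = (0, 1), U = (-1, 5) — the answer is frame-independent, so this choice is without loss of generality.
1. A is the midpoint of WZ ⇒ A = (1/2, 1/2)
2. D lies on line FU with FD:DU = 4:(-1) ⇒ D = (-4/3, 20/3)
2·[DWZ] = -13/3, 2·[ADF] = 4
[DWZ]:[ADF] = -13/3:4 = -13/12

[DWZ]:[ADF] = -13/12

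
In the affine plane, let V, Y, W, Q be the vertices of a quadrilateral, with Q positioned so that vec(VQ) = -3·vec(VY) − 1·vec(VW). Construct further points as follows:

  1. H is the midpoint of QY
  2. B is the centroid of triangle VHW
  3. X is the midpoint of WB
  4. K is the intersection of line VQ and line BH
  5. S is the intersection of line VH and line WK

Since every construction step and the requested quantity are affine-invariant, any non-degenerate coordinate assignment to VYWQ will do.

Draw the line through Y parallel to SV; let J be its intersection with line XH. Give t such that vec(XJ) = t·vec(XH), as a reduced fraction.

Set V = (0, 0), Y = (1, 0), W = (0, 1), Q = (-3, -1); any affine frame gives the same invariant.
1. H is the midpoint of QY ⇒ H = (-1, -1/2)
2. B is the centroid of triangle VHW ⇒ B = (-1/3, 1/6)
3. X is the midpoint of WB ⇒ X = (-1/6, 7/12)
4. K is the intersection of line VQ and line BH ⇒ K = (-3/4, -1/4)
5. S is the intersection of line VH and line WK ⇒ S = (-6/7, -3/7)
through Y parallel to SV: direction (6/7, 3/7); meets XH at J = (-13/8, -21/16)
J = X + t·(H−X) with t = 7/4

t = 7/4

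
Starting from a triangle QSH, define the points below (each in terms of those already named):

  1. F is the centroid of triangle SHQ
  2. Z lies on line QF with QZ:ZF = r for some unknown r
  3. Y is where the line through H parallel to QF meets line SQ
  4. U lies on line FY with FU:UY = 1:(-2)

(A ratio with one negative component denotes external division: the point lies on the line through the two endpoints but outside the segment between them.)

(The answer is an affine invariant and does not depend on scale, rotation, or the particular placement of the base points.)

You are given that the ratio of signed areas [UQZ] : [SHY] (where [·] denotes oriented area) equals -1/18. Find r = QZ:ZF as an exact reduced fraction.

r = 1/2

Set Q = (0, 0), S = (1, 0), H = (0, 1); any affine frame gives the same invariant.
1. F is the centroid of triangle SHQ ⇒ F = (1/3, 1/3)
2. With QZ:ZF = r, write λ = r/(r+1) so Z = Q + λ·(F−Q); Z is affine-linear in λ
3. Y is where the line through H parallel to QF meets line SQ ⇒ Y = (-1, 0)
4. U lies on line FY with FU:UY = 1:(-2) ⇒ U = (5/3, 2/3)
Every point depending on Z is an affine combination of Z and λ-independent points, so each such coordinate is linear in λ; the λ² term in each signed area is a multiple of (F−Q)×(F−Q) = 0, so 2·[UQZ] and 2·[SHY] are each linear in λ. Evaluating at λ=0 and λ=1:
  2·[UQZ] = -1/3·λ,   2·[SHY] = 2
So [UQZ]:[SHY] = (-1/3·λ) / (2). Setting this equal to -1/18:
  -1/3·λ = -1/18·(2)  ⇒  λ = 1/3
Then r = λ/(1−λ) = (1/3)/(2/3) = 1/2. Check: with r = 1/2, Z = (1/9, 1/9) and [UQZ]:[SHY] = -1/18 as required.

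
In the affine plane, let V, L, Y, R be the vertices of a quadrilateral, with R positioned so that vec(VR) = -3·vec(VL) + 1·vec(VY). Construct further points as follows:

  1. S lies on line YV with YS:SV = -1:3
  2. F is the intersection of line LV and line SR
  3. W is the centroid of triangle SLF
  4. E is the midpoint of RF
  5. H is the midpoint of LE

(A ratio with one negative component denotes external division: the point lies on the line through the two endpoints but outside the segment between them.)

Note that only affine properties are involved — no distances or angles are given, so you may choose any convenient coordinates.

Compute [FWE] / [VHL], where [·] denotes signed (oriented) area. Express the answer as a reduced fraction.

Work in coordinates with V = (0, 0), L = (1, 0), Y = (0, 1), R = (-3, 1).
1. S lies on line YV with YS:SV = -1:3 ⇒ S = (0, 3/2)
2. F is the intersection of line LV and line SR ⇒ F = (-9, 0)
3. W is the centroid of triangle SLF ⇒ W = (-8/3, 1/2)
4. E is the midpoint of RF ⇒ E = (-6, 1/2)
5. H is the midpoint of LE ⇒ H = (-5/2, 1/4)
2·[FWE] = 5/3, 2·[VHL] = -1/4
[FWE]:[VHL] = 5/3:-1/4 = -20/3

[FWE]:[VHL] = -20/3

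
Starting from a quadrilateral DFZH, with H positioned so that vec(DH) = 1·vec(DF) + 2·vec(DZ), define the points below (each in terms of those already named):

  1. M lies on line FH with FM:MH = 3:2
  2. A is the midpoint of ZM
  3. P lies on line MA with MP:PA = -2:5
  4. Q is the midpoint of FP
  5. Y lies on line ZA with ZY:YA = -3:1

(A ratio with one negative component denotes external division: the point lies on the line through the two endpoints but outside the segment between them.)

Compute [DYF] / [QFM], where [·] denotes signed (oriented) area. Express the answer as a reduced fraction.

Work in coordinates with D = (0, 0), F = (1, 0), Z = (0, 1), H = (1, 2).
1. M lies on line FH with FM:MH = 3:2 ⇒ M = (1, 6/5)
2. A is the midpoint of ZM ⇒ A = (1/2, 11/10)
3. P lies on line MA with MP:PA = -2:5 ⇒ P = (4/3, 19/15)
4. Q is the midpoint of FP ⇒ Q = (7/6, 19/30)
5. Y lies on line ZA with ZY:YA = -3:1 ⇒ Y = (3/4, 23/20)
2·[DYF] = -23/20, 2·[QFM] = -1/5
[DYF]:[QFM] = -23/20:-1/5 = 23/4

[DYF]:[QFM] = 23/4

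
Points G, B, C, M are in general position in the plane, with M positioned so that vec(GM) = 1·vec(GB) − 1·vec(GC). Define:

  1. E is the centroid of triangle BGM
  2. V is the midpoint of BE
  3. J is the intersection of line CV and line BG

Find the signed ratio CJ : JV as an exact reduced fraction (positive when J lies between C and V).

CJ:JV = 6

Work in coordinates with G = (0, 0), B = (1, 0), C = (0, 1), M = (1, -1).
1. E is the centroid of triangle BGM ⇒ E = (2/3, -1/3)
2. V is the midpoint of BE ⇒ V = (5/6, -1/6)
3. J is the intersection of line CV and line BG ⇒ J = (5/7, 0)
J = C + t·(V−C) with t = 6/7, so CJ:JV = t:(1−t) = 6/7:1/7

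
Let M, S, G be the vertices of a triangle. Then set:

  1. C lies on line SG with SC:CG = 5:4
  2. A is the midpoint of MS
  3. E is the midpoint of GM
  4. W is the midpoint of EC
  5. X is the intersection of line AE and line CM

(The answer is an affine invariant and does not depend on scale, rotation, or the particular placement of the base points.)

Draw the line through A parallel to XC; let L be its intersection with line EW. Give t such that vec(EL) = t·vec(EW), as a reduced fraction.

t = 9/2

Assign M = (0, 0), S = (1, 0), G = (0, 1) — the answer is frame-independent, so this choice is without loss of generality.
1. C lies on line SG with SC:CG = 5:4 ⇒ C = (4/9, 5/9)
2. A is the midpoint of MS ⇒ A = (1/2, 0)
3. E is the midpoint of GM ⇒ E = (0, 1/2)
4. W is the midpoint of EC ⇒ W = (2/9, 19/36)
5. X is the intersection of line AE and line CM ⇒ X = (2/9, 5/18)
through A parallel to XC: direction (2/9, 5/18); meets EW at L = (1, 5/8)
L = E + t·(W−E) with t = 9/2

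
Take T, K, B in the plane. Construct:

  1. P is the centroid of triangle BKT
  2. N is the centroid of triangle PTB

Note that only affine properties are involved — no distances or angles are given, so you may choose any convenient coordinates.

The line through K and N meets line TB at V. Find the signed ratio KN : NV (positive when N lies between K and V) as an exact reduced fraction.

Set T = (0, 0), K = (1, 0), B = (0, 1); any affine frame gives the same invariant.
1. P is the centroid of triangle BKT ⇒ P = (1/3, 1/3)
2. N is the centroid of triangle PTB ⇒ N = (1/9, 4/9)
line KN meets TB at V = (0, 1/2)
N = K + t·(V−K) with t = 8/9, so KN:NV = 8/9:1/9

KN:NV = 8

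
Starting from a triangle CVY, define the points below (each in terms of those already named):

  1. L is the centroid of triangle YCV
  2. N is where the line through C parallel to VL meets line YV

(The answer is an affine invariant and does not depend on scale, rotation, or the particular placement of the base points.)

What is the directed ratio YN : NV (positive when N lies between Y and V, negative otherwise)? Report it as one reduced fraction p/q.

YN:NV = -2

Choose coordinates C = (0, 0), V = (1, 0), Y = (0, 1).
1. L is the centroid of triangle YCV ⇒ L = (1/3, 1/3)
2. N is where the line through C parallel to VL meets line YV ⇒ N = (2, -1)
N = Y + t·(V−Y) with t = 2, so YN:NV = t:(1−t) = 2:-1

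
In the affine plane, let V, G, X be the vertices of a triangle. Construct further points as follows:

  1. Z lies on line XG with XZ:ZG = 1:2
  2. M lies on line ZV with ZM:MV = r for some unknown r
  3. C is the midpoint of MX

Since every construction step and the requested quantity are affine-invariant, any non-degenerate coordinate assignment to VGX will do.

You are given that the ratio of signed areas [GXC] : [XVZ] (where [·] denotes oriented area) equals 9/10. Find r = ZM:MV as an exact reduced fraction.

Work in coordinates with V = (0, 0), G = (1, 0), X = (0, 1).
1. Z lies on line XG with XZ:ZG = 1:2 ⇒ Z = (1/3, 2/3)
2. With ZM:MV = r, write λ = r/(r+1) so M = Z + λ·(V−Z); M is affine-linear in λ
3. C is the midpoint of MX ⇒ C is an affine combination of earlier points and hence also affine-linear in λ
Every point depending on M is an affine combination of M and λ-independent points, so each such coordinate is linear in λ; the λ² term in each signed area is a multiple of (V−Z)×(V−Z) = 0, so 2·[GXC] and 2·[XVZ] are each linear in λ. Evaluating at λ=0 and λ=1:
  2·[GXC] = 1/2·λ,   2·[XVZ] = 1/3
So [GXC]:[XVZ] = (1/2·λ) / (1/3). Setting this equal to 9/10:
  1/2·λ = 9/10·(1/3)  ⇒  λ = 3/5
Then r = λ/(1−λ) = (3/5)/(2/5) = 3/2. Check: with r = 3/2, M = (2/15, 4/15) and [GXC]:[XVZ] = 9/10 as required.

r = 3/2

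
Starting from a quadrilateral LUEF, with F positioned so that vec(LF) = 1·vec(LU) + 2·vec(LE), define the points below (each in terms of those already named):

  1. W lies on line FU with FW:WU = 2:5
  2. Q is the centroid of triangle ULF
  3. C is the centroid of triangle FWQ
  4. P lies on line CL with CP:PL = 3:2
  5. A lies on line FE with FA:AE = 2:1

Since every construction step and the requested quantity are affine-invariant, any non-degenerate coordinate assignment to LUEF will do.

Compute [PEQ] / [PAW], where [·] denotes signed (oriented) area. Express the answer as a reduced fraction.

Set L = (0, 0), U = (1, 0), E = (0, 1), F = (1, 2); any affine frame gives the same invariant.
1. W lies on line FU with FW:WU = 2:5 ⇒ W = (1, 10/7)
2. Q is the centroid of triangle ULF ⇒ Q = (2/3, 2/3)
3. C is the centroid of triangle FWQ ⇒ C = (8/9, 86/63)
4. P lies on line CL with CP:PL = 3:2 ⇒ P = (16/45, 172/315)
5. A lies on line FE with FA:AE = 2:1 ⇒ A = (1/3, 4/3)
2·[PEQ] = -58/315, 2·[PAW] = -166/315
[PEQ]:[PAW] = -58/315:-166/315 = 29/83

[PEQ]:[PAW] = 29/83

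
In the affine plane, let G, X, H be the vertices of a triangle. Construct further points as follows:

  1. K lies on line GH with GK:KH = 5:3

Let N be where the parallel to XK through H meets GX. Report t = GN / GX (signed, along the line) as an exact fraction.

t = 8/5

Work in coordinates with G = (0, 0), X = (1, 0), H = (0, 1).
1. K lies on line GH with GK:KH = 5:3 ⇒ K = (0, 5/8)
through H parallel to XK: direction (-1, 5/8); meets GX at N = (8/5, 0)
N = G + t·(X−G) with t = 8/5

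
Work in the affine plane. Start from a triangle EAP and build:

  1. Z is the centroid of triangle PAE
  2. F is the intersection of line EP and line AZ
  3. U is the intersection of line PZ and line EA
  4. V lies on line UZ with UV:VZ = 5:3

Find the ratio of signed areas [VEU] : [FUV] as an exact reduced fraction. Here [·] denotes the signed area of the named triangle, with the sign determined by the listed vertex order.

Work in coordinates with E = (0, 0), A = (1, 0), P = (0, 1).
1. Z is the centroid of triangle PAE ⇒ Z = (1/3, 1/3)
2. F is the intersection of line EP and line AZ ⇒ F = (0, 1/2)
3. U is the intersection of line PZ and line EA ⇒ U = (1/2, 0)
4. V lies on line UZ with UV:VZ = 5:3 ⇒ V = (19/48, 5/24)
2·[VEU] = 5/48, 2·[FUV] = 5/96
[VEU]:[FUV] = 5/48:5/96 = 2

[VEU]:[FUV] = 2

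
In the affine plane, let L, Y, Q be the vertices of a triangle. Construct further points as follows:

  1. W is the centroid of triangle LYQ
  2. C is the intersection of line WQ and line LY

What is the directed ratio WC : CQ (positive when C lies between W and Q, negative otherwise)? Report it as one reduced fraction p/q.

WC:CQ = -1/3

Work in coordinates with L = (0, 0), Y = (1, 0), Q = (0, 1).
1. W is the centroid of triangle LYQ ⇒ W = (1/3, 1/3)
2. C is the intersection of line WQ and line LY ⇒ C = (1/2, 0)
C = W + t·(Q−W) with t = -1/2, so WC:CQ = t:(1−t) = -1/2:3/2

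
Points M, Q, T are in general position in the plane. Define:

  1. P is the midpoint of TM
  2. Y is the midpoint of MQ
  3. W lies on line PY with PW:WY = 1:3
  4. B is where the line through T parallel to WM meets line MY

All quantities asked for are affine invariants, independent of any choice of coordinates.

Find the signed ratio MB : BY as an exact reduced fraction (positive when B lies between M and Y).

MB:BY = -2/5

Set M = (0, 0), Q = (1, 0), T = (0, 1); any affine frame gives the same invariant.
1. P is the midpoint of TM ⇒ P = (0, 1/2)
2. Y is the midpoint of MQ ⇒ Y = (1/2, 0)
3. W lies on line PY with PW:WY = 1:3 ⇒ W = (1/8, 3/8)
4. B is where the line through T parallel to WM meets line MY ⇒ B = (-1/3, 0)
B = M + t·(Y−M) with t = -2/3, so MB:BY = t:(1−t) = -2/3:5/3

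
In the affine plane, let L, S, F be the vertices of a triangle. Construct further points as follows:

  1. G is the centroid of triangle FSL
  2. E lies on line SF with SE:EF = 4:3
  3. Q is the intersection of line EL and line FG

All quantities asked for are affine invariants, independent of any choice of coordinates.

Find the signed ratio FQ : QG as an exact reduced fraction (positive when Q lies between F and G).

Work in coordinates with L = (0, 0), S = (1, 0), F = (0, 1).
1. G is the centroid of triangle FSL ⇒ G = (1/3, 1/3)
2. E lies on line SF with SE:EF = 4:3 ⇒ E = (3/7, 4/7)
3. Q is the intersection of line EL and line FG ⇒ Q = (3/10, 2/5)
Q = F + t·(G−F) with t = 9/10, so FQ:QG = t:(1−t) = 9/10:1/10

FQ:QG = 9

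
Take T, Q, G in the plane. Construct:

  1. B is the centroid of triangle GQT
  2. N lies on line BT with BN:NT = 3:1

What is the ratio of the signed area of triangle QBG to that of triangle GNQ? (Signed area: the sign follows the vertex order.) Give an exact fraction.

Choose coordinates T = (0, 0), Q = (1, 0), G = (0, 1).
1. B is the centroid of triangle GQT ⇒ B = (1/3, 1/3)
2. N lies on line BT with BN:NT = 3:1 ⇒ N = (1/12, 1/12)
2·[QBG] = -1/3, 2·[GNQ] = 5/6
[QBG]:[GNQ] = -1/3:5/6 = -2/5

[QBG]:[GNQ] = -2/5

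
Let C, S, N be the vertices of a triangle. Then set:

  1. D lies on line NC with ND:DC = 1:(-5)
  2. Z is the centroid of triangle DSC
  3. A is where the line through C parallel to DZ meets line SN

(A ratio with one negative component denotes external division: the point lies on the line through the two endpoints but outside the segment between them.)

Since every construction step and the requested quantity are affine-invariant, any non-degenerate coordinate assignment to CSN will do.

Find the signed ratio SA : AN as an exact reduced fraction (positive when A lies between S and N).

Choose coordinates C = (0, 0), S = (1, 0), N = (0, 1).
1. D lies on line NC with ND:DC = 1:(-5) ⇒ D = (0, 5/4)
2. Z is the centroid of triangle DSC ⇒ Z = (1/3, 5/12)
3. A is where the line through C parallel to DZ meets line SN ⇒ A = (-2/3, 5/3)
A = S + t·(N−S) with t = 5/3, so SA:AN = t:(1−t) = 5/3:-2/3

SA:AN = -5/2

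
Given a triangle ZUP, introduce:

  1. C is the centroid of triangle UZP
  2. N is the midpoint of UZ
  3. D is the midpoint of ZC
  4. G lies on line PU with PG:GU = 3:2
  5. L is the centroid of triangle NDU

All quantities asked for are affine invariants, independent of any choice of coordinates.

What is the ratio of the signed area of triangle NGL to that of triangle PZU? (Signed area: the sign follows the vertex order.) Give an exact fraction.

[NGL]:[PZU] = -1/60

Choose coordinates Z = (0, 0), U = (1, 0), P = (0, 1).
1. C is the centroid of triangle UZP ⇒ C = (1/3, 1/3)
2. N is the midpoint of UZ ⇒ N = (1/2, 0)
3. D is the midpoint of ZC ⇒ D = (1/6, 1/6)
4. G lies on line PU with PG:GU = 3:2 ⇒ G = (3/5, 2/5)
5. L is the centroid of triangle NDU ⇒ L = (5/9, 1/18)
2·[NGL] = -1/60, 2·[PZU] = 1
[NGL]:[PZU] = -1/60:1 = -1/60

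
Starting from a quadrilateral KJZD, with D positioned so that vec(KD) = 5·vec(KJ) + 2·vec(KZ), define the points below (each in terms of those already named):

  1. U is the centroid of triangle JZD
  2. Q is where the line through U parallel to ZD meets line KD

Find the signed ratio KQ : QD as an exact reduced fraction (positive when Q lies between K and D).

KQ:QD = 3/2

Assign K = (0, 0), J = (1, 0), Z = (0, 1), D = (5, 2) — the answer is frame-independent, so this choice is without loss of generality.
1. U is the centroid of triangle JZD ⇒ U = (2, 1)
2. Q is where the line through U parallel to ZD meets line KD ⇒ Q = (3, 6/5)
Q = K + t·(D−K) with t = 3/5, so KQ:QD = t:(1−t) = 3/5:2/5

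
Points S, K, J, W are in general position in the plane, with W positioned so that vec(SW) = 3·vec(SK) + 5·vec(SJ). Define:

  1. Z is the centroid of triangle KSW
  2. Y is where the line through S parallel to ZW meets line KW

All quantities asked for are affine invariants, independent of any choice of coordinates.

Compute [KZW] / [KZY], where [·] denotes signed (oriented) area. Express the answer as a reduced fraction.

[KZW]:[KZY] = 1/2

Work in coordinates with S = (0, 0), K = (1, 0), J = (0, 1), W = (3, 5).
1. Z is the centroid of triangle KSW ⇒ Z = (4/3, 5/3)
2. Y is where the line through S parallel to ZW meets line KW ⇒ Y = (5, 10)
2·[KZW] = -5/3, 2·[KZY] = -10/3
[KZW]:[KZY] = -5/3:-10/3 = 1/2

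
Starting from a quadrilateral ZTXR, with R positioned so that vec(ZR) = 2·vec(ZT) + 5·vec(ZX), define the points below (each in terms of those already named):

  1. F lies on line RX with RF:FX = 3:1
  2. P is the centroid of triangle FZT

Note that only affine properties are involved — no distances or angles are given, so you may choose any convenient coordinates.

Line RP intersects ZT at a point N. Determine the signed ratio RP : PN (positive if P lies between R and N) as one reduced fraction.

RP:PN = 13/2

Assign Z = (0, 0), T = (1, 0), X = (0, 1), R = (2, 5) — the answer is frame-independent, so this choice is without loss of generality.
1. F lies on line RX with RF:FX = 3:1 ⇒ F = (1/2, 2)
2. P is the centroid of triangle FZT ⇒ P = (1/2, 2/3)
line RP meets ZT at N = (7/26, 0)
P = R + t·(N−R) with t = 13/15, so RP:PN = 13/15:2/15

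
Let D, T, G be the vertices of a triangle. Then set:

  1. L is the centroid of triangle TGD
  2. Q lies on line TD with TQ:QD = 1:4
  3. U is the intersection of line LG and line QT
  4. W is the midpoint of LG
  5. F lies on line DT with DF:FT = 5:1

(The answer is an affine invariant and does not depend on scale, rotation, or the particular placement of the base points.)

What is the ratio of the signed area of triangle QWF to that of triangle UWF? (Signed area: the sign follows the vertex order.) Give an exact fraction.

[QWF]:[UWF] = 1/10

Set D = (0, 0), T = (1, 0), G = (0, 1); any affine frame gives the same invariant.
1. L is the centroid of triangle TGD ⇒ L = (1/3, 1/3)
2. Q lies on line TD with TQ:QD = 1:4 ⇒ Q = (4/5, 0)
3. U is the intersection of line LG and line QT ⇒ U = (1/2, 0)
4. W is the midpoint of LG ⇒ W = (1/6, 2/3)
5. F lies on line DT with DF:FT = 5:1 ⇒ F = (5/6, 0)
2·[QWF] = -1/45, 2·[UWF] = -2/9
[QWF]:[UWF] = -1/45:-2/9 = 1/10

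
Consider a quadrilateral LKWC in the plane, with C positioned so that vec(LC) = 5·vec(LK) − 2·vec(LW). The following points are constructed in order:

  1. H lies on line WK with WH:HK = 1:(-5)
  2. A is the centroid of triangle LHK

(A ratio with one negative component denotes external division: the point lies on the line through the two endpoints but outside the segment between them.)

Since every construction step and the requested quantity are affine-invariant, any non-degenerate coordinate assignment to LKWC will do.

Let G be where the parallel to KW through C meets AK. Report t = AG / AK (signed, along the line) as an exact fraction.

t = 7

Work in coordinates with L = (0, 0), K = (1, 0), W = (0, 1), C = (5, -2).
1. H lies on line WK with WH:HK = 1:(-5) ⇒ H = (-1/4, 5/4)
2. A is the centroid of triangle LHK ⇒ A = (1/4, 5/12)
through C parallel to KW: direction (-1, 1); meets AK at G = (11/2, -5/2)
G = A + t·(K−A) with t = 7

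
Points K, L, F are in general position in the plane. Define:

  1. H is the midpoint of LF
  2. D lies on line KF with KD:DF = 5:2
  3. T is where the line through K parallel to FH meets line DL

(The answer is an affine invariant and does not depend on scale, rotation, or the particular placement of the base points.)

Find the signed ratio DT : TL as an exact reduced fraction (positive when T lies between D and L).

Assign K = (0, 0), L = (1, 0), F = (0, 1) — the answer is frame-independent, so this choice is without loss of generality.
1. H is the midpoint of LF ⇒ H = (1/2, 1/2)
2. D lies on line KF with KD:DF = 5:2 ⇒ D = (0, 5/7)
3. T is where the line through K parallel to FH meets line DL ⇒ T = (-5/2, 5/2)
T = D + t·(L−D) with t = -5/2, so DT:TL = t:(1−t) = -5/2:7/2

DT:TL = -5/7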